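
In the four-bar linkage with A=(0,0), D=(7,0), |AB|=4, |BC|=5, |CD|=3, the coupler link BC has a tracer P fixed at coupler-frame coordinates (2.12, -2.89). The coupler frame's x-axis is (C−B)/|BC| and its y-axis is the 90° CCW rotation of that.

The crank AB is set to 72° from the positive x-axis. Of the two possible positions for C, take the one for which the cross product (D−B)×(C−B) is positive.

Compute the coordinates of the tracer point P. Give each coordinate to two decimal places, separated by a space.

A=(0,0), D=(7.00,0)
B = A + 4.00·(cos72°, sin72°) = (1.2361, 3.8042)
|BD| = 6.9062
circle(B,5.00) ∩ circle(D,3.00): a=4.6115, h=1.9325
  candidates: C₊=(6.1493,2.8769) cross=13.346; C₋=(4.0203,-0.3488) cross=-13.346
  mode + wants cross > 0 → take C=(6.1493,2.8769) (cross=13.346)
ex = (C−B)/|BC| = (0.9826,-0.1855); ey = (0.1855,0.9826)
P = B + 2.12·ex + -2.89·ey = (2.7833,0.5712)

2.78 0.57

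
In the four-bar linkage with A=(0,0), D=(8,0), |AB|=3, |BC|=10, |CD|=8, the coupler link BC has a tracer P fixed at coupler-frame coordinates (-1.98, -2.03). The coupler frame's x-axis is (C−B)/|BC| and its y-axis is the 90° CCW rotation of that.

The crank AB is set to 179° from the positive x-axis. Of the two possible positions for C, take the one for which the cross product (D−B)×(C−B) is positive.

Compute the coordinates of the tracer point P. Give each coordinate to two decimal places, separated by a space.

-3.00 -2.78

A=(0,0), D=(8.00,0)
B = A + 3.00·(cos179°, sin179°) = (-2.9995, 0.0524)
|BD| = 10.9997
circle(B,10.00) ∩ circle(D,8.00): a=7.1362, h=7.0053
  candidates: C₊=(4.1700,7.0236) cross=77.056; C₋=(4.1033,-6.9868) cross=-77.056
  mode + wants cross > 0 → take C=(4.1700,7.0236) (cross=77.056)
ex = (C−B)/|BC| = (0.7170,0.6971); ey = (-0.6971,0.7170)
P = B + -1.98·ex + -2.03·ey = (-3.0039,-2.7834)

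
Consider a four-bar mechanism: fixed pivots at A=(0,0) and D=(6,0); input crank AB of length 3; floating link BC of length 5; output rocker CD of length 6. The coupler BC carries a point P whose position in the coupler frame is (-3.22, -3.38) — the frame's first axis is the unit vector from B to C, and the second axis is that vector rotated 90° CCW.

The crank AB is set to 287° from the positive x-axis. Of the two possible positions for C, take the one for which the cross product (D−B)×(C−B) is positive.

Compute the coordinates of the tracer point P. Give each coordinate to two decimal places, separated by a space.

A=(0,0), D=(6.00,0)
B = A + 3.00·(cos287°, sin287°) = (0.8771, -2.8689)
|BD| = 5.8715
circle(B,5.00) ∩ circle(D,6.00): a=1.9990, h=4.5830
  candidates: C₊=(0.3819,2.1065) cross=26.909; C₋=(4.8606,-5.8908) cross=-26.909
  mode + wants cross > 0 → take C=(0.3819,2.1065) (cross=26.909)
ex = (C−B)/|BC| = (-0.0990,0.9951); ey = (-0.9951,-0.0990)
P = B + -3.22·ex + -3.38·ey = (4.5594,-5.7383)

4.56 -5.74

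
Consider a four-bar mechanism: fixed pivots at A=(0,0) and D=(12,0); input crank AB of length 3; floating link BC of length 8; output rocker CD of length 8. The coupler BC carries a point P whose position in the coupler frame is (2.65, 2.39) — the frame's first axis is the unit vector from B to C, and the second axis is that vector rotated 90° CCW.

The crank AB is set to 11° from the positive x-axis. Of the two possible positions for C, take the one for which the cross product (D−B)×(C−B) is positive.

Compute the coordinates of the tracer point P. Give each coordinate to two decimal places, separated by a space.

2.70 4.13

A=(0,0), D=(12.00,0)
B = A + 3.00·(cos11°, sin11°) = (2.9449, 0.5724)
|BD| = 9.0732
circle(B,8.00) ∩ circle(D,8.00): a=4.5366, h=6.5893
  candidates: C₊=(7.8882,6.8624) cross=59.786; C₋=(7.0567,-6.2900) cross=-59.786
  mode + wants cross > 0 → take C=(7.8882,6.8624) (cross=59.786)
ex = (C−B)/|BC| = (0.6179,0.7862); ey = (-0.7862,0.6179)
P = B + 2.65·ex + 2.39·ey = (2.7032,4.1328)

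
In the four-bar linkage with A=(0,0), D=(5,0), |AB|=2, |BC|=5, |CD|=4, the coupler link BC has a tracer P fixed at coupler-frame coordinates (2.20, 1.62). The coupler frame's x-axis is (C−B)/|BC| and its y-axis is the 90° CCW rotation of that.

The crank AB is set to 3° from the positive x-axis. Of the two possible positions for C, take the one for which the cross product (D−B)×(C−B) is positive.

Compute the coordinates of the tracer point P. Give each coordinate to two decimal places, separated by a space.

2.12 2.83

A=(0,0), D=(5.00,0)
B = A + 2.00·(cos3°, sin3°) = (1.9973, 0.1047)
|BD| = 3.0046
circle(B,5.00) ∩ circle(D,4.00): a=3.0000, h=4.0000
  candidates: C₊=(5.1348,3.9977) cross=12.018; C₋=(4.8561,-3.9974) cross=-12.018
  mode + wants cross > 0 → take C=(5.1348,3.9977) (cross=12.018)
ex = (C−B)/|BC| = (0.6275,0.7786); ey = (-0.7786,0.6275)
P = B + 2.20·ex + 1.62·ey = (2.1164,2.8342)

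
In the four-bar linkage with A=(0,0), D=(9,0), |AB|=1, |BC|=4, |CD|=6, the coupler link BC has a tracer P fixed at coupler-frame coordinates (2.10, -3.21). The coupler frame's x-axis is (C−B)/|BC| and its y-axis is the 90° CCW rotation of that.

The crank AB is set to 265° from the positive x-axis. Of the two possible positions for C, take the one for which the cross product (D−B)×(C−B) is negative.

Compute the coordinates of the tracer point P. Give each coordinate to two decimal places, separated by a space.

0.57 -4.78

A=(0,0), D=(9.00,0)
B = A + 1.00·(cos265°, sin265°) = (-0.0872, -0.9962)
|BD| = 9.1416
circle(B,4.00) ∩ circle(D,6.00): a=3.4769, h=1.9777
  candidates: C₊=(3.1535,1.3486) cross=18.079; C₋=(3.5846,-2.5832) cross=-18.079
  mode - wants cross < 0 → take C=(3.5846,-2.5832) (cross=-18.079)
ex = (C−B)/|BC| = (0.9179,-0.3968); ey = (0.3968,0.9179)
P = B + 2.10·ex + -3.21·ey = (0.5669,-4.7759)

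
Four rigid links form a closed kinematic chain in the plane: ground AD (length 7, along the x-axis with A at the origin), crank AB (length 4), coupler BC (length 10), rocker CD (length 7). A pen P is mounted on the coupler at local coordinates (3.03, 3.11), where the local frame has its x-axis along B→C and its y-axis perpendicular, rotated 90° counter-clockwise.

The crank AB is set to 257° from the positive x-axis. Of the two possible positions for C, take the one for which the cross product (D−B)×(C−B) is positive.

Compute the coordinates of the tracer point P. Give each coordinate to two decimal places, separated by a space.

-2.74 0.03

A=(0,0), D=(7.00,0)
B = A + 4.00·(cos257°, sin257°) = (-0.8998, -3.8975)
|BD| = 8.8089
circle(B,10.00) ∩ circle(D,7.00): a=7.2993, h=6.8353
  candidates: C₊=(2.6219,5.4619) cross=60.211; C₋=(8.6704,-6.7978) cross=-60.211
  mode + wants cross > 0 → take C=(2.6219,5.4619) (cross=60.211)
ex = (C−B)/|BC| = (0.3522,0.9359); ey = (-0.9359,0.3522)
P = B + 3.03·ex + 3.11·ey = (-2.7435,0.0337)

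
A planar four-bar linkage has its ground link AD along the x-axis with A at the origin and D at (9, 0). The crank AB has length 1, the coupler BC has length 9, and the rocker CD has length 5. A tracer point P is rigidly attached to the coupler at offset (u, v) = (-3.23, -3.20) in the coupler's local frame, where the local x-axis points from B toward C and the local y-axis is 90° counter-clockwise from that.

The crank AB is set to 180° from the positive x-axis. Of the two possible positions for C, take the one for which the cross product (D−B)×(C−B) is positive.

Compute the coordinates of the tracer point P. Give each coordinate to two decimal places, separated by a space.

-2.20 -4.38

A=(0,0), D=(9.00,0)
B = A + 1.00·(cos180°, sin180°) = (-1.0000, 0.0000)
|BD| = 10.0000
circle(B,9.00) ∩ circle(D,5.00): a=7.8000, h=4.4900
  candidates: C₊=(6.8000,4.4900) cross=44.900; C₋=(6.8000,-4.4900) cross=-44.900
  mode + wants cross > 0 → take C=(6.8000,4.4900) (cross=44.900)
ex = (C−B)/|BC| = (0.8667,0.4989); ey = (-0.4989,0.8667)
P = B + -3.23·ex + -3.20·ey = (-2.2029,-4.3847)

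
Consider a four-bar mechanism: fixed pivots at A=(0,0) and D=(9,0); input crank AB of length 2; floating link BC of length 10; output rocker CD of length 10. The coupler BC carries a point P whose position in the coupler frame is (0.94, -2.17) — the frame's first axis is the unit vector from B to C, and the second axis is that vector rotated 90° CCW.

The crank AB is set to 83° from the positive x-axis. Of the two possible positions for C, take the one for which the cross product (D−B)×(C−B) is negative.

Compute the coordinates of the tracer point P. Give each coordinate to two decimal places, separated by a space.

-1.64 0.55

A=(0,0), D=(9.00,0)
B = A + 2.00·(cos83°, sin83°) = (0.2437, 1.9851)
|BD| = 8.9785
circle(B,10.00) ∩ circle(D,10.00): a=4.4892, h=8.9357
  candidates: C₊=(6.5975,9.7071) cross=80.229; C₋=(2.6462,-7.7220) cross=-80.229
  mode - wants cross < 0 → take C=(2.6462,-7.7220) (cross=-80.229)
ex = (C−B)/|BC| = (0.2402,-0.9707); ey = (0.9707,0.2402)
P = B + 0.94·ex + -2.17·ey = (-1.6369,0.5513)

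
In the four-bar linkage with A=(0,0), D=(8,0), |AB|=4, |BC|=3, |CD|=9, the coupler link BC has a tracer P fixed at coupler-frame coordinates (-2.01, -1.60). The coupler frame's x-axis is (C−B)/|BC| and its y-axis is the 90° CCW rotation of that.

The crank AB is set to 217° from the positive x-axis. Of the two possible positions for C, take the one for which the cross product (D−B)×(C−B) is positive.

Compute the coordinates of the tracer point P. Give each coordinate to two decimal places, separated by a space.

A=(0,0), D=(8.00,0)
B = A + 4.00·(cos217°, sin217°) = (-3.1945, -2.4073)
|BD| = 11.4504
circle(B,3.00) ∩ circle(D,9.00): a=2.5812, h=1.5288
  candidates: C₊=(-0.9924,-0.3700) cross=17.505; C₋=(-0.3496,-3.3592) cross=-17.505
  mode + wants cross > 0 → take C=(-0.9924,-0.3700) (cross=17.505)
ex = (C−B)/|BC| = (0.7340,0.6791); ey = (-0.6791,0.7340)
P = B + -2.01·ex + -1.60·ey = (-3.5834,-4.9467)

-3.58 -4.95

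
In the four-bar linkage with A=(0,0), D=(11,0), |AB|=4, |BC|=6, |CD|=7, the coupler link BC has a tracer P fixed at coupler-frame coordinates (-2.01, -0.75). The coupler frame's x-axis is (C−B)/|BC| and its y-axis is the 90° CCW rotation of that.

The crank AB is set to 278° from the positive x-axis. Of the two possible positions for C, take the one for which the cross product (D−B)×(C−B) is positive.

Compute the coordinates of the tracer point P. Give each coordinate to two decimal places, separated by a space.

A=(0,0), D=(11.00,0)
B = A + 4.00·(cos278°, sin278°) = (0.5567, -3.9611)
|BD| = 11.1693
circle(B,6.00) ∩ circle(D,7.00): a=5.0027, h=3.3126
  candidates: C₊=(4.0594,0.9103) cross=36.999; C₋=(6.4090,-5.2842) cross=-36.999
  mode + wants cross > 0 → take C=(4.0594,0.9103) (cross=36.999)
ex = (C−B)/|BC| = (0.5838,0.8119); ey = (-0.8119,0.5838)
P = B + -2.01·ex + -0.75·ey = (-0.0078,-6.0308)

-0.01 -6.03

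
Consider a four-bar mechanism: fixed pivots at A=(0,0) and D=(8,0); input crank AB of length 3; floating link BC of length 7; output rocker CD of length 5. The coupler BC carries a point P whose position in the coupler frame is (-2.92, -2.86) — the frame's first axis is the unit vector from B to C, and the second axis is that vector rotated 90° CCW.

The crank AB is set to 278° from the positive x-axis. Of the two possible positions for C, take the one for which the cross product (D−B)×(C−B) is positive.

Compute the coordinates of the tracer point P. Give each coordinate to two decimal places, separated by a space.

1.37 -6.95

A=(0,0), D=(8.00,0)
B = A + 3.00·(cos278°, sin278°) = (0.4175, -2.9708)
|BD| = 8.1437
circle(B,7.00) ∩ circle(D,5.00): a=5.5454, h=4.2719
  candidates: C₊=(4.0224,3.0296) cross=34.789; C₋=(7.1391,-4.9253) cross=-34.789
  mode + wants cross > 0 → take C=(4.0224,3.0296) (cross=34.789)
ex = (C−B)/|BC| = (0.5150,0.8572); ey = (-0.8572,0.5150)
P = B + -2.92·ex + -2.86·ey = (1.3654,-6.9467)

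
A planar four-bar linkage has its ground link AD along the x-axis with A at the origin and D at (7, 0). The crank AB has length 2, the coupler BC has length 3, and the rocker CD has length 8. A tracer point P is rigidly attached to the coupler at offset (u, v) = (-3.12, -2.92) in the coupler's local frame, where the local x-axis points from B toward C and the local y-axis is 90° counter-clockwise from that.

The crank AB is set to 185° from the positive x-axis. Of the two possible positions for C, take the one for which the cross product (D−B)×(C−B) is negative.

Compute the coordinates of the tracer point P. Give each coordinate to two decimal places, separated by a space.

A=(0,0), D=(7.00,0)
B = A + 2.00·(cos185°, sin185°) = (-1.9924, -0.1743)
|BD| = 8.9941
circle(B,3.00) ∩ circle(D,8.00): a=1.4395, h=2.6321
  candidates: C₊=(-0.6042,2.4852) cross=23.673; C₋=(-0.5022,-2.7780) cross=-23.673
  mode - wants cross < 0 → take C=(-0.5022,-2.7780) (cross=-23.673)
ex = (C−B)/|BC| = (0.4967,-0.8679); ey = (0.8679,0.4967)
P = B + -3.12·ex + -2.92·ey = (-6.0765,1.0831)

-6.08 1.08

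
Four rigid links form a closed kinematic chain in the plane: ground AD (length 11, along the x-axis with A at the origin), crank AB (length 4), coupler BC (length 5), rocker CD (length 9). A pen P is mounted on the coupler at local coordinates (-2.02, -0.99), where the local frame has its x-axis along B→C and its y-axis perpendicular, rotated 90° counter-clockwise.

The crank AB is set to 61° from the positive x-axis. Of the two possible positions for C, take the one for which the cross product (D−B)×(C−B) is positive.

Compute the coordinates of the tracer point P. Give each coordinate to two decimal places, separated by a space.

A=(0,0), D=(11.00,0)
B = A + 4.00·(cos61°, sin61°) = (1.9392, 3.4985)
|BD| = 9.7127
circle(B,5.00) ∩ circle(D,9.00): a=1.9735, h=4.5940
  candidates: C₊=(5.4351,7.0733) cross=44.621; C₋=(2.1256,-1.4980) cross=-44.621
  mode + wants cross > 0 → take C=(5.4351,7.0733) (cross=44.621)
ex = (C−B)/|BC| = (0.6992,0.7150); ey = (-0.7150,0.6992)
P = B + -2.02·ex + -0.99·ey = (1.2347,1.3621)

1.23 1.36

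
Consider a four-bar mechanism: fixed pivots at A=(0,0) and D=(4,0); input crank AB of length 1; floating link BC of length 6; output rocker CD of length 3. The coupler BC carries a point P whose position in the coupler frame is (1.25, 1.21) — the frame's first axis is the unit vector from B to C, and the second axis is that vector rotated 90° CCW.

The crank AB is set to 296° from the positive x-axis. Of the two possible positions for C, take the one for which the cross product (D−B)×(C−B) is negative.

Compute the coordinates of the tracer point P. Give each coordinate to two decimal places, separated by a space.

1.86 0.10

A=(0,0), D=(4.00,0)
B = A + 1.00·(cos296°, sin296°) = (0.4384, -0.8988)
|BD| = 3.6733
circle(B,6.00) ∩ circle(D,3.00): a=5.5118, h=2.3706
  candidates: C₊=(5.2026,2.7484) cross=8.708; C₋=(6.3627,-1.8487) cross=-8.708
  mode - wants cross < 0 → take C=(6.3627,-1.8487) (cross=-8.708)
ex = (C−B)/|BC| = (0.9874,-0.1583); ey = (0.1583,0.9874)
P = B + 1.25·ex + 1.21·ey = (1.8642,0.0981)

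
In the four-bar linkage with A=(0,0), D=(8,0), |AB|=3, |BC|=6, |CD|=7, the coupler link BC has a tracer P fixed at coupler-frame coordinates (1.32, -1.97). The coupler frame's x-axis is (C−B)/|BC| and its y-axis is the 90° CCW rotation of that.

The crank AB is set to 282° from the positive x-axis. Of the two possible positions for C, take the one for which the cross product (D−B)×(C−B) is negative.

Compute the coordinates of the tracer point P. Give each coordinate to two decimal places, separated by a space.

0.51 -5.30

A=(0,0), D=(8.00,0)
B = A + 3.00·(cos282°, sin282°) = (0.6237, -2.9344)
|BD| = 7.9385
circle(B,6.00) ∩ circle(D,7.00): a=3.1505, h=5.1063
  candidates: C₊=(1.6635,2.9748) cross=40.537; C₋=(5.4386,-6.5145) cross=-40.537
  mode - wants cross < 0 → take C=(5.4386,-6.5145) (cross=-40.537)
ex = (C−B)/|BC| = (0.8025,-0.5967); ey = (0.5967,0.8025)
P = B + 1.32·ex + -1.97·ey = (0.5075,-5.3029)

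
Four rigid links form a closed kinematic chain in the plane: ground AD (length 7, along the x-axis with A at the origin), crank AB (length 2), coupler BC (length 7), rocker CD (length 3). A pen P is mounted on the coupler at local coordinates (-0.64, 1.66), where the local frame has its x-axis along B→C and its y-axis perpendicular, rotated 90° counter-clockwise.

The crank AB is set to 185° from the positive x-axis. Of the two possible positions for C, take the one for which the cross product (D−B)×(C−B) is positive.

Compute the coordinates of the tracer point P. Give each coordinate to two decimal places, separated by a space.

A=(0,0), D=(7.00,0)
B = A + 2.00·(cos185°, sin185°) = (-1.9924, -0.1743)
|BD| = 8.9941
circle(B,7.00) ∩ circle(D,3.00): a=6.7207, h=1.9575
  candidates: C₊=(4.6891,1.9131) cross=17.606; C₋=(4.7650,-2.0012) cross=-17.606
  mode + wants cross > 0 → take C=(4.6891,1.9131) (cross=17.606)
ex = (C−B)/|BC| = (0.9545,0.2982); ey = (-0.2982,0.9545)
P = B + -0.64·ex + 1.66·ey = (-3.0983,1.2193)

-3.10 1.22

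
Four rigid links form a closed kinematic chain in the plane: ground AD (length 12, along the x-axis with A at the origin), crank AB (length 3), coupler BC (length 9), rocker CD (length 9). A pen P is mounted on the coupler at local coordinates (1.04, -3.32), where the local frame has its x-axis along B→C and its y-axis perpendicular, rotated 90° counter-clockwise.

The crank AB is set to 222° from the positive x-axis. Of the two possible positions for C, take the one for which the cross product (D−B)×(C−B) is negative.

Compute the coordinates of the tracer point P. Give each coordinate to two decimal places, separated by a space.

A=(0,0), D=(12.00,0)
B = A + 3.00·(cos222°, sin222°) = (-2.2294, -2.0074)
|BD| = 14.3703
circle(B,9.00) ∩ circle(D,9.00): a=7.1852, h=5.4197
  candidates: C₊=(4.1282,4.3629) cross=77.883; C₋=(5.6424,-6.3703) cross=-77.883
  mode - wants cross < 0 → take C=(5.6424,-6.3703) (cross=-77.883)
ex = (C−B)/|BC| = (0.8746,-0.4848); ey = (0.4848,0.8746)
P = B + 1.04·ex + -3.32·ey = (-2.9292,-5.4154)

-2.93 -5.42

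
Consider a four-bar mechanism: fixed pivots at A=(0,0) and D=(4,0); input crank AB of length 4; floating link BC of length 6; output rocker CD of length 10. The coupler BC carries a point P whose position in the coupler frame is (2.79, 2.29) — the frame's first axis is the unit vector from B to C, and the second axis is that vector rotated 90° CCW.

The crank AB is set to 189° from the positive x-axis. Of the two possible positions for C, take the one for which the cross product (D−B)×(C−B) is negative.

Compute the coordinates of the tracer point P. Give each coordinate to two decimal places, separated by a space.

A=(0,0), D=(4.00,0)
B = A + 4.00·(cos189°, sin189°) = (-3.9508, -0.6257)
|BD| = 7.9753
circle(B,6.00) ∩ circle(D,10.00): a=-0.0247, h=5.9999
  candidates: C₊=(-4.4461,5.3538) cross=47.852; C₋=(-3.5046,-6.6091) cross=-47.852
  mode - wants cross < 0 → take C=(-3.5046,-6.6091) (cross=-47.852)
ex = (C−B)/|BC| = (0.0744,-0.9972); ey = (0.9972,0.0744)
P = B + 2.79·ex + 2.29·ey = (-1.4596,-3.2377)

-1.46 -3.24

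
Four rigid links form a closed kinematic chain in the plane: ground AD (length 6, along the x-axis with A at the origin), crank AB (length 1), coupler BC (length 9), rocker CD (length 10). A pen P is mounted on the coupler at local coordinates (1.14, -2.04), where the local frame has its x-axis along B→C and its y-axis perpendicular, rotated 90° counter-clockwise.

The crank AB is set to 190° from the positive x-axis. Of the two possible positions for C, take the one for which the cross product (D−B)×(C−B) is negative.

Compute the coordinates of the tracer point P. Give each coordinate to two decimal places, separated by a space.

-2.66 -1.81

A=(0,0), D=(6.00,0)
B = A + 1.00·(cos190°, sin190°) = (-0.9848, -0.1736)
|BD| = 6.9870
circle(B,9.00) ∩ circle(D,10.00): a=2.1338, h=8.7434
  candidates: C₊=(0.9310,8.6201) cross=61.090; C₋=(1.3656,-8.8613) cross=-61.090
  mode - wants cross < 0 → take C=(1.3656,-8.8613) (cross=-61.090)
ex = (C−B)/|BC| = (0.2612,-0.9653); ey = (0.9653,0.2612)
P = B + 1.14·ex + -2.04·ey = (-2.6563,-1.8069)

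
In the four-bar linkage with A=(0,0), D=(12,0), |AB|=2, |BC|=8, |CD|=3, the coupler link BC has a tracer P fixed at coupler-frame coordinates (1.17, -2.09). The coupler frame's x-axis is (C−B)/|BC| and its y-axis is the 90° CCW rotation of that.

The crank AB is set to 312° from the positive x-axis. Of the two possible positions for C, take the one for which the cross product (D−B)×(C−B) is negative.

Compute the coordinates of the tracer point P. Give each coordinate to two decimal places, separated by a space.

A=(0,0), D=(12.00,0)
B = A + 2.00·(cos312°, sin312°) = (1.3383, -1.4863)
|BD| = 10.7648
circle(B,8.00) ∩ circle(D,3.00): a=7.9370, h=1.0018
  candidates: C₊=(9.0610,0.6017) cross=10.784; C₋=(9.3376,-1.3826) cross=-10.784
  mode - wants cross < 0 → take C=(9.3376,-1.3826) (cross=-10.784)
ex = (C−B)/|BC| = (0.9999,0.0130); ey = (-0.0130,0.9999)
P = B + 1.17·ex + -2.09·ey = (2.5353,-3.5609)

2.54 -3.56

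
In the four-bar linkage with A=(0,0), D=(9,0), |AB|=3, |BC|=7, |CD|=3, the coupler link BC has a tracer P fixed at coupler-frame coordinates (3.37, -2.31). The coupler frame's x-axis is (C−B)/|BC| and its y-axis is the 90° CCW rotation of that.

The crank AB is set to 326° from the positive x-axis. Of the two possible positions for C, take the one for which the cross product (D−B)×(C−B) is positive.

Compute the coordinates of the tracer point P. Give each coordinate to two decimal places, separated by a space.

A=(0,0), D=(9.00,0)
B = A + 3.00·(cos326°, sin326°) = (2.4871, -1.6776)
|BD| = 6.7255
circle(B,7.00) ∩ circle(D,3.00): a=6.3365, h=2.9747
  candidates: C₊=(7.8813,2.7836) cross=20.006; C₋=(9.3653,-2.9777) cross=-20.006
  mode + wants cross > 0 → take C=(7.8813,2.7836) (cross=20.006)
ex = (C−B)/|BC| = (0.7706,0.6373); ey = (-0.6373,0.7706)
P = B + 3.37·ex + -2.31·ey = (6.5562,-1.3099)

6.56 -1.31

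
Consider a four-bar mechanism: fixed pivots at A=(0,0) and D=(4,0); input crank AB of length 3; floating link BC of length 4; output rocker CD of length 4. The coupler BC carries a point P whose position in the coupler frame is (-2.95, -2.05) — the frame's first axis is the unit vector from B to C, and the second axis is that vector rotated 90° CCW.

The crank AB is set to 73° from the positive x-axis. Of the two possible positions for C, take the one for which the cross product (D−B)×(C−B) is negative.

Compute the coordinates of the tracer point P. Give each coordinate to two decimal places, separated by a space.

-0.60 6.14

A=(0,0), D=(4.00,0)
B = A + 3.00·(cos73°, sin73°) = (0.8771, 2.8689)
|BD| = 4.2406
circle(B,4.00) ∩ circle(D,4.00): a=2.1203, h=3.3918
  candidates: C₊=(4.7332,3.9322) cross=14.383; C₋=(0.1439,-1.0633) cross=-14.383
  mode - wants cross < 0 → take C=(0.1439,-1.0633) (cross=-14.383)
ex = (C−B)/|BC| = (-0.1833,-0.9831); ey = (0.9831,-0.1833)
P = B + -2.95·ex + -2.05·ey = (-0.5974,6.1447)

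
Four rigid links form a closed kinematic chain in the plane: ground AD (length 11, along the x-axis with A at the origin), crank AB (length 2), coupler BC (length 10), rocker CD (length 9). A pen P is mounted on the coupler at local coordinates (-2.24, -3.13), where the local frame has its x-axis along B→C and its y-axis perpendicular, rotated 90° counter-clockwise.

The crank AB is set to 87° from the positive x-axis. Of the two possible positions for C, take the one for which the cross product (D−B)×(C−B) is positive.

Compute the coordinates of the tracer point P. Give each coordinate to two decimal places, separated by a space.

0.39 -1.84

A=(0,0), D=(11.00,0)
B = A + 2.00·(cos87°, sin87°) = (0.1047, 1.9973)
|BD| = 11.0769
circle(B,10.00) ∩ circle(D,9.00): a=6.3961, h=7.6870
  candidates: C₊=(7.7820,8.4050) cross=85.148; C₋=(5.0099,-6.7170) cross=-85.148
  mode + wants cross > 0 → take C=(7.7820,8.4050) (cross=85.148)
ex = (C−B)/|BC| = (0.7677,0.6408); ey = (-0.6408,0.7677)
P = B + -2.24·ex + -3.13·ey = (0.3906,-1.8411)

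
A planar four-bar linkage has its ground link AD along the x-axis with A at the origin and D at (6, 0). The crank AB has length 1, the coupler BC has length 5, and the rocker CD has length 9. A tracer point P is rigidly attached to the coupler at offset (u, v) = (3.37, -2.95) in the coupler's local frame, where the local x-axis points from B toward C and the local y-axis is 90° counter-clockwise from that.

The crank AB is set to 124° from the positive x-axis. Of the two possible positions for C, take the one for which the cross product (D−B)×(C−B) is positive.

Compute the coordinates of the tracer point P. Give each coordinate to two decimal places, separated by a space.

2.18 4.37

A=(0,0), D=(6.00,0)
B = A + 1.00·(cos124°, sin124°) = (-0.5592, 0.8290)
|BD| = 6.6114
circle(B,5.00) ∩ circle(D,9.00): a=-0.9294, h=4.9129
  candidates: C₊=(-0.8652,5.8197) cross=32.481; C₋=(-2.0973,-3.9285) cross=-32.481
  mode + wants cross > 0 → take C=(-0.8652,5.8197) (cross=32.481)
ex = (C−B)/|BC| = (-0.0612,0.9981); ey = (-0.9981,-0.0612)
P = B + 3.37·ex + -2.95·ey = (2.1790,4.3733)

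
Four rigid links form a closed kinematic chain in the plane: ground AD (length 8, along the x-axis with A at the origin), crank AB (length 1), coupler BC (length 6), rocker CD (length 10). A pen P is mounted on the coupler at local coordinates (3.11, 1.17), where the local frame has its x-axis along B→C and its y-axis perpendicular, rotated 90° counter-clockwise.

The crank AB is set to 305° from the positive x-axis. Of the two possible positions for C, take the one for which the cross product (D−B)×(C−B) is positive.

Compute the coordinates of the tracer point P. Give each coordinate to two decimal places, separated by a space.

-1.19 1.99

A=(0,0), D=(8.00,0)
B = A + 1.00·(cos305°, sin305°) = (0.5736, -0.8192)
|BD| = 7.4715
circle(B,6.00) ∩ circle(D,10.00): a=-0.5472, h=5.9750
  candidates: C₊=(-0.6254,5.0598) cross=44.642; C₋=(0.6847,-6.8181) cross=-44.642
  mode + wants cross > 0 → take C=(-0.6254,5.0598) (cross=44.642)
ex = (C−B)/|BC| = (-0.1998,0.9798); ey = (-0.9798,-0.1998)
P = B + 3.11·ex + 1.17·ey = (-1.1943,1.9943)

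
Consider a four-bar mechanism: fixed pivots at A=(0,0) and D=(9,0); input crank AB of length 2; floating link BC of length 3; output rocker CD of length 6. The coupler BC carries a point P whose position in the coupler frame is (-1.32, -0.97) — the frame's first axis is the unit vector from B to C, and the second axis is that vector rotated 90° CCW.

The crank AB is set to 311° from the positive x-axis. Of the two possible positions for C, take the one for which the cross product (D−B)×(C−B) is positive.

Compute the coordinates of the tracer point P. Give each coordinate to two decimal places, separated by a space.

A=(0,0), D=(9.00,0)
B = A + 2.00·(cos311°, sin311°) = (1.3121, -1.5094)
|BD| = 7.8347
circle(B,3.00) ∩ circle(D,6.00): a=2.1942, h=2.0458
  candidates: C₊=(3.0711,0.9208) cross=16.028; C₋=(3.8594,-3.0942) cross=-16.028
  mode + wants cross > 0 → take C=(3.0711,0.9208) (cross=16.028)
ex = (C−B)/|BC| = (0.5863,0.8101); ey = (-0.8101,0.5863)
P = B + -1.32·ex + -0.97·ey = (1.3240,-3.1475)

1.32 -3.15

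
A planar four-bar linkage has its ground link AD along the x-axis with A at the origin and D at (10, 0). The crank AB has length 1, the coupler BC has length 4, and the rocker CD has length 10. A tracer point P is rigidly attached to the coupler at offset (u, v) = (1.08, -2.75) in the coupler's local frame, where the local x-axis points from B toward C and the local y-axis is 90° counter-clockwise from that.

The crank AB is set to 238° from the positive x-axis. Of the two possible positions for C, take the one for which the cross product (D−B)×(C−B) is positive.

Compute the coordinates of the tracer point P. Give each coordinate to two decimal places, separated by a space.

A=(0,0), D=(10.00,0)
B = A + 1.00·(cos238°, sin238°) = (-0.5299, -0.8480)
|BD| = 10.5640
circle(B,4.00) ∩ circle(D,10.00): a=1.3062, h=3.7807
  candidates: C₊=(0.4686,3.0253) cross=39.939; C₋=(1.0756,-4.5117) cross=-39.939
  mode + wants cross > 0 → take C=(0.4686,3.0253) (cross=39.939)
ex = (C−B)/|BC| = (0.2496,0.9683); ey = (-0.9683,0.2496)
P = B + 1.08·ex + -2.75·ey = (2.4026,-0.4887)

2.40 -0.49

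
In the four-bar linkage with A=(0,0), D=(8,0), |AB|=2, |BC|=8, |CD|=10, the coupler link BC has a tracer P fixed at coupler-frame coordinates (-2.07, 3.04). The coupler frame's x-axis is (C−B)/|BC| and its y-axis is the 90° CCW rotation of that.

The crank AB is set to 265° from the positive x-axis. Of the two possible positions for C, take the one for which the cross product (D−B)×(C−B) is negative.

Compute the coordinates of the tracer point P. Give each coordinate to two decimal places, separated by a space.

A=(0,0), D=(8.00,0)
B = A + 2.00·(cos265°, sin265°) = (-0.1743, -1.9924)
|BD| = 8.4136
circle(B,8.00) ∩ circle(D,10.00): a=2.0674, h=7.7282
  candidates: C₊=(0.0042,6.0056) cross=65.023; C₋=(3.6644,-9.0112) cross=-65.023
  mode - wants cross < 0 → take C=(3.6644,-9.0112) (cross=-65.023)
ex = (C−B)/|BC| = (0.4798,-0.8774); ey = (0.8774,0.4798)
P = B + -2.07·ex + 3.04·ey = (1.4996,1.2824)

1.50 1.28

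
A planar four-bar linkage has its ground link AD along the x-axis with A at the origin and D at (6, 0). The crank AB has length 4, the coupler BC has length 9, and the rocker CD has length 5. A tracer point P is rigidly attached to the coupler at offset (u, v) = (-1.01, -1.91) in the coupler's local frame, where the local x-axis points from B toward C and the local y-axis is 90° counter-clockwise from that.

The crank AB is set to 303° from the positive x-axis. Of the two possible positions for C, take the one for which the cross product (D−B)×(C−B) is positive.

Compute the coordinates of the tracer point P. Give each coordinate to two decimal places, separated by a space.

3.57 -5.01

A=(0,0), D=(6.00,0)
B = A + 4.00·(cos303°, sin303°) = (2.1786, -3.3547)
|BD| = 5.0850
circle(B,9.00) ∩ circle(D,5.00): a=8.0489, h=4.0268
  candidates: C₊=(5.5708,4.9815) cross=20.477; C₋=(10.8840,-1.0709) cross=-20.477
  mode + wants cross > 0 → take C=(5.5708,4.9815) (cross=20.477)
ex = (C−B)/|BC| = (0.3769,0.9262); ey = (-0.9262,0.3769)
P = B + -1.01·ex + -1.91·ey = (3.5670,-5.0101)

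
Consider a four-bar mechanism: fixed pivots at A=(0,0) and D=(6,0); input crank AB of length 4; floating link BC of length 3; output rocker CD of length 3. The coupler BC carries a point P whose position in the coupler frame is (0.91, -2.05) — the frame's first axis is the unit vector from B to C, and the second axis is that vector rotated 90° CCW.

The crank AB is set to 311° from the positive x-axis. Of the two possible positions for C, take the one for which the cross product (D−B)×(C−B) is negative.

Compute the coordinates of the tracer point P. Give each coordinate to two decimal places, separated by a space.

3.56 -5.06

A=(0,0), D=(6.00,0)
B = A + 4.00·(cos311°, sin311°) = (2.6242, -3.0188)
|BD| = 4.5287
circle(B,3.00) ∩ circle(D,3.00): a=2.2644, h=1.9679
  candidates: C₊=(3.0003,-0.0425) cross=8.912; C₋=(5.6239,-2.9763) cross=-8.912
  mode - wants cross < 0 → take C=(5.6239,-2.9763) (cross=-8.912)
ex = (C−B)/|BC| = (0.9999,0.0142); ey = (-0.0142,0.9999)
P = B + 0.91·ex + -2.05·ey = (3.5632,-5.0557)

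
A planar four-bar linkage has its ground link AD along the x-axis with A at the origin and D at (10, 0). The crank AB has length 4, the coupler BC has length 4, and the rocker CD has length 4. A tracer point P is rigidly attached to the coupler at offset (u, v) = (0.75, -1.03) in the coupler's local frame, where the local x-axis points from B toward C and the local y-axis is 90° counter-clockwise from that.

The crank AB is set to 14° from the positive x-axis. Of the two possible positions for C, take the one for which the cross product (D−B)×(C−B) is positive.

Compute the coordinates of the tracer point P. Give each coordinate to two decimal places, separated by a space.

5.05 0.46

A=(0,0), D=(10.00,0)
B = A + 4.00·(cos14°, sin14°) = (3.8812, 0.9677)
|BD| = 6.1949
circle(B,4.00) ∩ circle(D,4.00): a=3.0974, h=2.5310
  candidates: C₊=(7.3360,2.9838) cross=15.679; C₋=(6.5452,-2.0161) cross=-15.679
  mode + wants cross > 0 → take C=(7.3360,2.9838) (cross=15.679)
ex = (C−B)/|BC| = (0.8637,0.5040); ey = (-0.5040,0.8637)
P = B + 0.75·ex + -1.03·ey = (5.0481,0.4561)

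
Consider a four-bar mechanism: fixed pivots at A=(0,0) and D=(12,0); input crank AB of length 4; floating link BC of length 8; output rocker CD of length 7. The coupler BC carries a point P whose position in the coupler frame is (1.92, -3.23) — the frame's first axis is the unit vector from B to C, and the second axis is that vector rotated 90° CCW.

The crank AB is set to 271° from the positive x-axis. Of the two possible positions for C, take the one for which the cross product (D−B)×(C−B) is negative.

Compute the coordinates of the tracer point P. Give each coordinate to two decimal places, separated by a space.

1.27 -7.56

A=(0,0), D=(12.00,0)
B = A + 4.00·(cos271°, sin271°) = (0.0698, -3.9994)
|BD| = 12.5827
circle(B,8.00) ∩ circle(D,7.00): a=6.8874, h=4.0698
  candidates: C₊=(5.3065,2.0485) cross=51.210; C₋=(7.8936,-5.6690) cross=-51.210
  mode - wants cross < 0 → take C=(7.8936,-5.6690) (cross=-51.210)
ex = (C−B)/|BC| = (0.9780,-0.2087); ey = (0.2087,0.9780)
P = B + 1.92·ex + -3.23·ey = (1.2734,-7.5590)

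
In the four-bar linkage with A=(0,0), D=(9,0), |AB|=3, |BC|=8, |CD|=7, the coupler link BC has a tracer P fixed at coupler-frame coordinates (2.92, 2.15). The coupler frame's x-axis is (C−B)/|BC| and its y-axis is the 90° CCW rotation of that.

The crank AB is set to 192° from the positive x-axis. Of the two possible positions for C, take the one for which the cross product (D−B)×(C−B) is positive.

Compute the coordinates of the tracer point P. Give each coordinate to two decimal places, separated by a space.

-1.92 2.86

A=(0,0), D=(9.00,0)
B = A + 3.00·(cos192°, sin192°) = (-2.9344, -0.6237)
|BD| = 11.9507
circle(B,8.00) ∩ circle(D,7.00): a=6.6029, h=4.5168
  candidates: C₊=(3.4238,4.2315) cross=53.979; C₋=(3.8952,-4.7897) cross=-53.979
  mode + wants cross > 0 → take C=(3.4238,4.2315) (cross=53.979)
ex = (C−B)/|BC| = (0.7948,0.6069); ey = (-0.6069,0.7948)
P = B + 2.92·ex + 2.15·ey = (-1.9185,2.8572)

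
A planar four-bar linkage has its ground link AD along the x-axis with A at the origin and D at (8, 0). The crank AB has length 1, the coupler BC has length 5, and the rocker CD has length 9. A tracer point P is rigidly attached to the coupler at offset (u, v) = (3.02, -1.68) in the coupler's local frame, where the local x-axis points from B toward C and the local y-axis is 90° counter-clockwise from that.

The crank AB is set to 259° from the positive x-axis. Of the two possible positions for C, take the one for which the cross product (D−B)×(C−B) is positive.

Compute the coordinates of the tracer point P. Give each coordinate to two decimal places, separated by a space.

1.57 1.99

A=(0,0), D=(8.00,0)
B = A + 1.00·(cos259°, sin259°) = (-0.1908, -0.9816)
|BD| = 8.2494
circle(B,5.00) ∩ circle(D,9.00): a=0.7305, h=4.9463
  candidates: C₊=(-0.0540,4.0165) cross=40.804; C₋=(1.1231,-5.8059) cross=-40.804
  mode + wants cross > 0 → take C=(-0.0540,4.0165) (cross=40.804)
ex = (C−B)/|BC| = (0.0274,0.9996); ey = (-0.9996,0.0274)
P = B + 3.02·ex + -1.68·ey = (1.5712,1.9913)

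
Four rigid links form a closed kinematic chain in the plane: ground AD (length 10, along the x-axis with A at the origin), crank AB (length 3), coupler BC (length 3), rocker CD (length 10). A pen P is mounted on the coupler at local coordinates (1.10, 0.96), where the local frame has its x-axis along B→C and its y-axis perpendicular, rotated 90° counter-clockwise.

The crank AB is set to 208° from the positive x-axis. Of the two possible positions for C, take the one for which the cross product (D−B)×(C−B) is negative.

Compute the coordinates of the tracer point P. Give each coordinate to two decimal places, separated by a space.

-1.33 -0.77

A=(0,0), D=(10.00,0)
B = A + 3.00·(cos208°, sin208°) = (-2.6488, -1.4084)
|BD| = 12.7270
circle(B,3.00) ∩ circle(D,10.00): a=2.7884, h=1.1066
  candidates: C₊=(0.0000,-0.0000) cross=14.084; C₋=(0.2449,-2.1997) cross=-14.084
  mode - wants cross < 0 → take C=(0.2449,-2.1997) (cross=-14.084)
ex = (C−B)/|BC| = (0.9646,-0.2638); ey = (0.2638,0.9646)
P = B + 1.10·ex + 0.96·ey = (-1.3346,-0.7725)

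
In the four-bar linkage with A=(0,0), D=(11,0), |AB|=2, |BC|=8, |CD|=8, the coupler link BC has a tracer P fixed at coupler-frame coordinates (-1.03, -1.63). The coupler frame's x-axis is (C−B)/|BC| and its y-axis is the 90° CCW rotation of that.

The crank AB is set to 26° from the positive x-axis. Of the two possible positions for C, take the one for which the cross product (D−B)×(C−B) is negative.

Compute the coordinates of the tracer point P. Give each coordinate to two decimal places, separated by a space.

A=(0,0), D=(11.00,0)
B = A + 2.00·(cos26°, sin26°) = (1.7976, 0.8767)
|BD| = 9.2441
circle(B,8.00) ∩ circle(D,8.00): a=4.6220, h=6.5297
  candidates: C₊=(7.0181,6.9386) cross=60.361; C₋=(5.7795,-6.0619) cross=-60.361
  mode - wants cross < 0 → take C=(5.7795,-6.0619) (cross=-60.361)
ex = (C−B)/|BC| = (0.4977,-0.8673); ey = (0.8673,0.4977)
P = B + -1.03·ex + -1.63·ey = (-0.1288,0.9588)

-0.13 0.96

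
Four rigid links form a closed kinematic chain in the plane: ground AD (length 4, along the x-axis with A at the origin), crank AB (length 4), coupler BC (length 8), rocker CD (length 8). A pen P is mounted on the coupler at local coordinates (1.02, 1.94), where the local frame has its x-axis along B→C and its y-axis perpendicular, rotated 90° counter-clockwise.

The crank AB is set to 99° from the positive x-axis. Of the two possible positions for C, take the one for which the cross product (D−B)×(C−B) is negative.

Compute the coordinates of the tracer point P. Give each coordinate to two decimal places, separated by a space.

A=(0,0), D=(4.00,0)
B = A + 4.00·(cos99°, sin99°) = (-0.6257, 3.9508)
|BD| = 6.0832
circle(B,8.00) ∩ circle(D,8.00): a=3.0416, h=7.3992
  candidates: C₊=(6.4925,7.6018) cross=45.011; C₋=(-3.1183,-3.6510) cross=-45.011
  mode - wants cross < 0 → take C=(-3.1183,-3.6510) (cross=-45.011)
ex = (C−B)/|BC| = (-0.3116,-0.9502); ey = (0.9502,-0.3116)
P = B + 1.02·ex + 1.94·ey = (0.8999,2.3771)

0.90 2.38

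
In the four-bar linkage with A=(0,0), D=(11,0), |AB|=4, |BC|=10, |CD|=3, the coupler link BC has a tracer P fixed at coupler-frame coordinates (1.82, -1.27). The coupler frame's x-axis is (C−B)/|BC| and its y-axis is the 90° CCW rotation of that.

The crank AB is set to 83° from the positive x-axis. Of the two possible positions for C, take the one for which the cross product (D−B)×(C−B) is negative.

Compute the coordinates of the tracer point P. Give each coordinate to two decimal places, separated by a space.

1.23 1.88

A=(0,0), D=(11.00,0)
B = A + 4.00·(cos83°, sin83°) = (0.4875, 3.9702)
|BD| = 11.2372
circle(B,10.00) ∩ circle(D,3.00): a=9.6677, h=2.5566
  candidates: C₊=(10.4349,2.9463) cross=28.730; C₋=(8.6284,-1.8372) cross=-28.730
  mode - wants cross < 0 → take C=(8.6284,-1.8372) (cross=-28.730)
ex = (C−B)/|BC| = (0.8141,-0.5807); ey = (0.5807,0.8141)
P = B + 1.82·ex + -1.27·ey = (1.2316,1.8793)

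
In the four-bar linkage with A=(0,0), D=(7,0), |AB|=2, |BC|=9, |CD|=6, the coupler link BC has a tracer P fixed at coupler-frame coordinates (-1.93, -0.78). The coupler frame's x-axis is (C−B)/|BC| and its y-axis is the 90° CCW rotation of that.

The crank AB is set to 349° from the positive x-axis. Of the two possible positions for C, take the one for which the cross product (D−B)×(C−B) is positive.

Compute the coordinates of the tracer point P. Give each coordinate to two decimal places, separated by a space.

A=(0,0), D=(7.00,0)
B = A + 2.00·(cos349°, sin349°) = (1.9633, -0.3816)
|BD| = 5.0512
circle(B,9.00) ∩ circle(D,6.00): a=6.9800, h=5.6815
  candidates: C₊=(8.4941,5.8110) cross=28.698; C₋=(9.3525,-5.5196) cross=-28.698
  mode + wants cross > 0 → take C=(8.4941,5.8110) (cross=28.698)
ex = (C−B)/|BC| = (0.7256,0.6881); ey = (-0.6881,0.7256)
P = B + -1.93·ex + -0.78·ey = (1.0995,-2.2756)

1.10 -2.28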